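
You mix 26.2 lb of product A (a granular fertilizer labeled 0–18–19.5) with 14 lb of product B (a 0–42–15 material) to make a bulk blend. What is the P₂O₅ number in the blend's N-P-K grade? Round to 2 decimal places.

Total mass = 26.2 + 14 = 40.2 lb.
P₂O₅ mass = 18%×26.2 + 42%×14 = 10.596 lb.
% P₂O₅ = 10.596 / 40.2 = 26.3582%.

26.36% P₂O₅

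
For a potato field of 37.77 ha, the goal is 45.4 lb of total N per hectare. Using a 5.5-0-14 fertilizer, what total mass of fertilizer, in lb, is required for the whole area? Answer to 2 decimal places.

Product per hectare = 45.4 / 5.5% = 825.455 lb.
Total product = 825.455 × 37.77 = 31177.418 lb.

31177.42 lb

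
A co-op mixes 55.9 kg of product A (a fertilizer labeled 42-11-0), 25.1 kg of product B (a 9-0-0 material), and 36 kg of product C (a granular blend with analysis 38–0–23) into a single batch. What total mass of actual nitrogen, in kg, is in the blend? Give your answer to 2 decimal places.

N mass = 42%×55.9 + 9%×25.1 + 38%×36 = 39.417 kg.

39.42 kg N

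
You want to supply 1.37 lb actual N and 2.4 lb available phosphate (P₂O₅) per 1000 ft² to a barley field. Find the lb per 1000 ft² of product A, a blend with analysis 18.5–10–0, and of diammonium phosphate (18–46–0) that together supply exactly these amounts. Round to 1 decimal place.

Let a = lb of product A, b = lb of diammonium phosphate (per 1000 ft²).
N: 0.185·a + 0.18·b = 1.37
P₂O₅: 0.1·a + 0.46·b = 2.4
From row1: a = (1.37 − 0.18·b) / 0.185.
Into row2: 0.1·(1.37 − 0.18·b)/0.185 + 0.46·b = 2.4 → b = 4.57526, a = 2.9538.

3.0 lb product A, 4.6 lb diammonium phosphate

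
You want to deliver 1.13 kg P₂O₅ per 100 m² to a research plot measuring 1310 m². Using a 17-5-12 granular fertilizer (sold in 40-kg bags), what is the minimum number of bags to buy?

Product per 100 m² = 1.13 / 5% = 22.6 kg.
Total product = 22.6 × 1310 / 100 = 296.06 kg.
Bags = ⌈296.06 / 40⌉ = 8.

8 bags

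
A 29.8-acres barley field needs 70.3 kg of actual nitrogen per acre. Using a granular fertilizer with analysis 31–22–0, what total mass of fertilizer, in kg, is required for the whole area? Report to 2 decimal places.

6757.87 kg

Product per acre = 70.3 / 31% = 226.774 kg.
Total product = 226.774 × 29.8 = 6757.871 kg.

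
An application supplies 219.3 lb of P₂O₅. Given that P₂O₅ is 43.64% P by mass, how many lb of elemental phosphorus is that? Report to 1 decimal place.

95.7 lb P

P = 219.3 × 0.4364 = 95.7025 lb.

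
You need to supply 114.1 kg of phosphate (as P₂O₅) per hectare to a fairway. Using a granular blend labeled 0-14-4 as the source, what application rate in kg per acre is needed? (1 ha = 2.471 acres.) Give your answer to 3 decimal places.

Product per hectare = 114.1 / 14% = 815 kg.
Convert to per acre: 815 × 0.404694 = 329.82598 kg.

329.826 kg of product per acre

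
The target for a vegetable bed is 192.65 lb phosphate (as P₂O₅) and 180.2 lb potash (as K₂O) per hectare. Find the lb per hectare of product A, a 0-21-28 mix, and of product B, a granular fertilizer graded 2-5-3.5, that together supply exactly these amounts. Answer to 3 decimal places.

Per-hectare balance (a = product A, b = product B):
P₂O₅: 0.21·a + 0.05·b = 192.65
K₂O: 0.28·a + 0.035·b = 180.2
From row1: a = (192.65 − 0.05·b) / 0.21.
Into row2: 0.28·(192.65 − 0.05·b)/0.21 + 0.035·b = 180.2 → b = 2421.0526, a = 340.9398.

340.940 lb product A, 2421.053 lb product B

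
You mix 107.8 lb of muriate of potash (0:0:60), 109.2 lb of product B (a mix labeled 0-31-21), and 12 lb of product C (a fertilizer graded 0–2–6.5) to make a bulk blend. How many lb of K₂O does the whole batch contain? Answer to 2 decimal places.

88.39 lb K₂O

K₂O mass = 60%×107.8 + 21%×109.2 + 6.5%×12 = 88.392 lb.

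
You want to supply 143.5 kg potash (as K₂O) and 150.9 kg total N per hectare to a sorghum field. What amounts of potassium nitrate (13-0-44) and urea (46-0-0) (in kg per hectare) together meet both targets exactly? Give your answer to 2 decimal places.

Let a = kg of potassium nitrate, b = kg of urea (per hectare).
K₂O: 0.44·a + 0·b = 143.5
N: 0.13·a + 0.46·b = 150.9
Eliminate a: (row1) − 0.44/0.13·(row2) → -1.55692·b = -367.238, so b = 235.8745.
Back-substitute: a = (143.5 − 0·235.8745) / 0.44 = 326.136.

326.14 kg potassium nitrate, 235.87 kg urea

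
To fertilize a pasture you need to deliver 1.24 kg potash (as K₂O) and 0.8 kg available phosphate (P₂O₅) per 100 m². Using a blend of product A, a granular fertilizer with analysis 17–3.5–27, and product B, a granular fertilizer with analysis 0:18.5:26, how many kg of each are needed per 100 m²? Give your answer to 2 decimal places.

0.52 kg product A, 4.23 kg product B

With a, b = kg per 100 m² of product A and product B:
K₂O: 0.27·a + 0.26·b = 1.24
P₂O₅: 0.035·a + 0.185·b = 0.8
Eliminate b: (row1) − 0.26/0.185·(row2) → 0.220811·a = 0.115676, so a = 0.523868.
Then b = (0.8 − 0.035·0.523868) / 0.185 = 4.22521.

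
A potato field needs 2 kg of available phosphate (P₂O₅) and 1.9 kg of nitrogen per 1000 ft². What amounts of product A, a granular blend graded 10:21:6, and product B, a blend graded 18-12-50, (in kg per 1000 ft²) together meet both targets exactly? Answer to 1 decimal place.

Per-1000 ft² balance (a = product A, b = product B):
P₂O₅: 0.21·a + 0.12·b = 2
N: 0.1·a + 0.18·b = 1.9
From row1: a = (2 − 0.12·b) / 0.21.
Into row2: 0.1·(2 − 0.12·b)/0.21 + 0.18·b = 1.9 → b = 7.71318, a = 5.11628.

5.1 kg product A, 7.7 kg product B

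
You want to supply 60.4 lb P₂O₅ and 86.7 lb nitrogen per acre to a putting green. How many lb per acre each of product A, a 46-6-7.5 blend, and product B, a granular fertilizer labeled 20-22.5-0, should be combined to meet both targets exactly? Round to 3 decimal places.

81.175 lb product A, 246.798 lb product B

Per-acre balance (a = product A, b = product B):
P₂O₅: 0.06·a + 0.225·b = 60.4
N: 0.46·a + 0.2·b = 86.7
Eliminate a: (row1) − 0.06/0.46·(row2) → 0.198913·b = 49.0913, so b = 246.7978.
Back-substitute: a = (60.4 − 0.225·246.7978) / 0.06 = 81.1749.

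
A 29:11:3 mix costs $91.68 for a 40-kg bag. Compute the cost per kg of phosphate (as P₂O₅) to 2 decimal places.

$20.84 per kg P₂O₅

P₂O₅ in bag = 40 × 11% = 4.4 kg.
Cost per kg P₂O₅ = $91.68 / 4.4 = $20.8364.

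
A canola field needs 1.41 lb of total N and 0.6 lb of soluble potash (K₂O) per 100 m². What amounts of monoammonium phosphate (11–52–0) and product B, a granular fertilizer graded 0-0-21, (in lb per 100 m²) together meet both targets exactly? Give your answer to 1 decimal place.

Per-100 m² balance (a = monoammonium phosphate, b = product B):
N: 0.11·a + 0·b = 1.41
K₂O: 0·a + 0.21·b = 0.6
Solving simultaneously: a = 12.8182, b = 2.85714.

12.8 lb monoammonium phosphate, 2.9 lb product B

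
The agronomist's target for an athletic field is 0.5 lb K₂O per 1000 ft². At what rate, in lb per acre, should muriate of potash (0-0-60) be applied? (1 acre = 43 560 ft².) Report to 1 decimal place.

Product per 1000 ft² = 0.5 / 60% = 0.833333 lb.
Convert to per acre: 0.833333 × 43.56 = 36.3 lb.

36.3 lb of product per acre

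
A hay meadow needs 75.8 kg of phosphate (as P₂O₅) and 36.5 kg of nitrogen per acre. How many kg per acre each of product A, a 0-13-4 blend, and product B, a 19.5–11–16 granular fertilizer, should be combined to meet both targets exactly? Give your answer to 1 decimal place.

424.7 kg product A, 187.2 kg product B

Let a = kg of product A, b = kg of product B (per acre).
P₂O₅: 0.13·a + 0.11·b = 75.8
N: 0·a + 0.195·b = 36.5
Solving simultaneously: a = 424.694, b = 187.179.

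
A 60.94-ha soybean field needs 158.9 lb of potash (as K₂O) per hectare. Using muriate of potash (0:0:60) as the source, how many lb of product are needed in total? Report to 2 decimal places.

16138.94 lb

Product per hectare = 158.9 / 60% = 264.833 lb.
Total product = 264.833 × 60.94 = 16138.943 lb.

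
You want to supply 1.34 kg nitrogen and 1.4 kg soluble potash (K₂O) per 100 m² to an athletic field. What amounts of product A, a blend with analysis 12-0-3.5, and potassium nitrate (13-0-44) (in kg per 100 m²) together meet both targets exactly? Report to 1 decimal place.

With a, b = kg per 100 m² of product A and potassium nitrate:
N: 0.12·a + 0.13·b = 1.34
K₂O: 0.035·a + 0.44·b = 1.4
Eliminate a: (row1) − 0.12/0.035·(row2) → -1.37857·b = -3.46, so b = 2.50984.
Back-substitute: a = (1.34 − 0.13·2.50984) / 0.12 = 8.44767.

8.4 kg product A, 2.5 kg potassium nitrate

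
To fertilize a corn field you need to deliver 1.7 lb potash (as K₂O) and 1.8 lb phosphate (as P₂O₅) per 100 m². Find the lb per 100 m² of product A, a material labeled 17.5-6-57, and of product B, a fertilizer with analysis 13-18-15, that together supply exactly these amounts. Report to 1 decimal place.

0.4 lb product A, 9.9 lb product B

Per-100 m² balance (a = product A, b = product B):
K₂O: 0.57·a + 0.15·b = 1.7
P₂O₅: 0.06·a + 0.18·b = 1.8
From row1: a = (1.7 − 0.15·b) / 0.57.
Into row2: 0.06·(1.7 − 0.15·b)/0.57 + 0.18·b = 1.8 → b = 9.87179, a = 0.384615.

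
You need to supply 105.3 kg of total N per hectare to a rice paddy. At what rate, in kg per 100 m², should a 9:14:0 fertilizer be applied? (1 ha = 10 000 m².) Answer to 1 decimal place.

11.7 kg of product per hundred sq m

Product per hectare = 105.3 / 9% = 1170 kg.
Convert to per 100 m²: 1170 × 0.01 = 11.7 kg.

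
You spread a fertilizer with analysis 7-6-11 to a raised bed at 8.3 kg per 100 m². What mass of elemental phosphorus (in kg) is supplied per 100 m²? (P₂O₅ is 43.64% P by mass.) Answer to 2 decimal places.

P₂O₅ per 100 m² = 8.3 × 6% = 0.498 kg.
Elemental P = 0.498 × 0.4364 = 0.217327 kg per 100 m².

0.22 kg P per hundred sq m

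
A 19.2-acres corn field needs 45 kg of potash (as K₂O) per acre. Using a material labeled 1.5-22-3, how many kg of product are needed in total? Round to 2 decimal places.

28800.00 kg

Product per acre = 45 / 3% = 1500 kg.
Total product = 1500 × 19.2 = 28800 kg.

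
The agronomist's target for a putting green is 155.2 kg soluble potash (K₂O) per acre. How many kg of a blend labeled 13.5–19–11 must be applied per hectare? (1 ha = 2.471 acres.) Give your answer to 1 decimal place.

Product per acre = 155.2 / 11% = 1410.91 kg.
Convert to per hectare: 1410.91 × 2.471 = 3486.36 kg.

3486.4 kg of product per hectare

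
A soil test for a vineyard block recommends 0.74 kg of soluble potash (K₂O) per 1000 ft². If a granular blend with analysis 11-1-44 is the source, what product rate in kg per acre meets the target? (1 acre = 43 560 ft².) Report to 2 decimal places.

Product per 1000 ft² = 0.74 / 44% = 1.68182 kg.
Convert to per acre: 1.68182 × 43.56 = 73.26 kg.

73.26 kg of product per acre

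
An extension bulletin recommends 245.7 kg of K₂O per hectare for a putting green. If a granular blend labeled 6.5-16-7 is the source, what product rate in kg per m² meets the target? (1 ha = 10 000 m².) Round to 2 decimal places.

Product per hectare = 245.7 / 7% = 3510 kg.
Convert to per m²: 3510 × 0.0001 = 0.351 kg.

0.35 kg of product per sq m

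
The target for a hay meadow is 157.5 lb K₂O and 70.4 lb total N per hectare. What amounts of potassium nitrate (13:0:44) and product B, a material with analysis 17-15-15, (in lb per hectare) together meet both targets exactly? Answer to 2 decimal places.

293.22 lb potassium nitrate, 189.89 lb product B

Per-hectare balance (a = potassium nitrate, b = product B):
K₂O: 0.44·a + 0.15·b = 157.5
N: 0.13·a + 0.17·b = 70.4
From row1: a = (157.5 − 0.15·b) / 0.44.
Into row2: 0.13·(157.5 − 0.15·b)/0.44 + 0.17·b = 70.4 → b = 189.892, a = 293.219.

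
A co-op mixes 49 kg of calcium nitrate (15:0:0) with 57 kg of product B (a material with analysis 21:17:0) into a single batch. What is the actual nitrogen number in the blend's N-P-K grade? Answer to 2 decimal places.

18.23% N

Total mass = 49 + 57 = 106 kg.
N mass = 15%×49 + 21%×57 = 19.32 kg.
% N = 19.32 / 106 = 18.2264%.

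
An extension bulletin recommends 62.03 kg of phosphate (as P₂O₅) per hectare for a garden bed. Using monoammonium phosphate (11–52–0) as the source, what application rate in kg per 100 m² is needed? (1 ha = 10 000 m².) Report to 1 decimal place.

Product per hectare = 62.03 / 52% = 119.288 kg.
Convert to per 100 m²: 119.288 × 0.01 = 1.19288 kg.

1.2 kg of product per hundred sq m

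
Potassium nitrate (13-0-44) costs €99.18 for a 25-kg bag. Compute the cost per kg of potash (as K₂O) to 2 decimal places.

K₂O in bag = 25 × 44% = 11 kg.
Cost per kg K₂O = €99.18 / 11 = €9.0164.

€9.02 per kg K₂O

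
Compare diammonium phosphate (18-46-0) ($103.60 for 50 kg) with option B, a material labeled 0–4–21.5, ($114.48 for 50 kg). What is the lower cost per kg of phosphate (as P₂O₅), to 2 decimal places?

diammonium phosphate: P₂O₅ per bag = 50 × 46% = 23 kg; cost = 103.60 / 23 = $4.5043/kg P₂O₅.
option B: P₂O₅ per bag = 50 × 4% = 2 kg; cost = 114.48 / 2 = $57.2400/kg P₂O₅.
diammonium phosphate is cheaper.

$4.50 per kg P₂O₅ (diammonium phosphate)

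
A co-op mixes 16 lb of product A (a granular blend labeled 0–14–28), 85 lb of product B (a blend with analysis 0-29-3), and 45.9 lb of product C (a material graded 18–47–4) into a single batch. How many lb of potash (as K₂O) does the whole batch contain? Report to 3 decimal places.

8.866 lb K₂O

K₂O mass = 28%×16 + 3%×85 + 4%×45.9 = 8.866 lb.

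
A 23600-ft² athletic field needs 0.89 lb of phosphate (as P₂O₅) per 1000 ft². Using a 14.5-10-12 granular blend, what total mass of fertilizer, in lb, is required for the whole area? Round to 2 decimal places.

Product per 1000 ft² = 0.89 / 10% = 8.9 lb.
Total product = 8.9 × 23600 / 1000 = 210.04 lb.

210.04 lb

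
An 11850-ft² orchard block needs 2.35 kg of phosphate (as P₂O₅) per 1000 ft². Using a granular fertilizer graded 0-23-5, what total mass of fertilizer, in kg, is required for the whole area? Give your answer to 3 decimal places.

121.076 kg

Product per 1000 ft² = 2.35 / 23% = 10.2174 kg.
Total product = 10.2174 × 11850 / 1000 = 121.0761 kg.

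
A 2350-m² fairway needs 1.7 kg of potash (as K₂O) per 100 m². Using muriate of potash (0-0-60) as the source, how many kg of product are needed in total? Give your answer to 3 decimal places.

66.583 kg

Product per 100 m² = 1.7 / 60% = 2.83333 kg.
Total product = 2.83333 × 2350 / 100 = 66.5833 kg.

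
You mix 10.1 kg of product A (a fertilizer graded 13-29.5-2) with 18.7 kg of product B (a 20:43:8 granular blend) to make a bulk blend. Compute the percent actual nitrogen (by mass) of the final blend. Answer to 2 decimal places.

17.55% N

Total mass = 10.1 + 18.7 = 28.8 kg.
N mass = 13%×10.1 + 20%×18.7 = 5.053 kg.
% N = 5.053 / 28.8 = 17.5451%.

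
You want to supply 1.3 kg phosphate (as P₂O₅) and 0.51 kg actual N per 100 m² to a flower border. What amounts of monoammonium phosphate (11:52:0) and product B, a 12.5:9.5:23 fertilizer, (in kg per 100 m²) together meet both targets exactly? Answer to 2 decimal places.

2.09 kg monoammonium phosphate, 2.24 kg product B

Let a = kg of monoammonium phosphate, b = kg of product B (per 100 m²).
P₂O₅: 0.52·a + 0.095·b = 1.3
N: 0.11·a + 0.125·b = 0.51
Eliminate b: (row1) − 0.095/0.125·(row2) → 0.4364·a = 0.9124, so a = 2.09074.
Then b = (0.51 − 0.11·2.09074) / 0.125 = 2.24015.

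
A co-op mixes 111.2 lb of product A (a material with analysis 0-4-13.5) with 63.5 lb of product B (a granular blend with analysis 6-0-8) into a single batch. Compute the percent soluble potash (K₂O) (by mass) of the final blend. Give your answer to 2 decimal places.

11.50% K₂O

Total mass = 111.2 + 63.5 = 174.7 lb.
K₂O mass = 13.5%×111.2 + 8%×63.5 = 20.092 lb.
% K₂O = 20.092 / 174.7 = 11.5009%.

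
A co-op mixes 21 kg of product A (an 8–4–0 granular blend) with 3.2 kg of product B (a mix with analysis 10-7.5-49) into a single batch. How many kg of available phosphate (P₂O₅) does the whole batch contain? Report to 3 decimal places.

P₂O₅ mass = 4%×21 + 7.5%×3.2 = 1.08 kg.

1.080 kg P₂O₅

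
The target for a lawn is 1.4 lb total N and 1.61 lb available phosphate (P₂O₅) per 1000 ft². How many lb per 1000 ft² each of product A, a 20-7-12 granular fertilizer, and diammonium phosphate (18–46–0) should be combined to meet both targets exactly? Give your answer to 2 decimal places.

4.46 lb product A, 2.82 lb diammonium phosphate

Let a = lb of product A, b = lb of diammonium phosphate (per 1000 ft²).
N: 0.2·a + 0.18·b = 1.4
P₂O₅: 0.07·a + 0.46·b = 1.61
Eliminate b: (row1) − 0.18/0.46·(row2) → 0.172609·a = 0.77, so a = 4.46096.
Then b = (1.61 − 0.07·4.46096) / 0.46 = 2.82116.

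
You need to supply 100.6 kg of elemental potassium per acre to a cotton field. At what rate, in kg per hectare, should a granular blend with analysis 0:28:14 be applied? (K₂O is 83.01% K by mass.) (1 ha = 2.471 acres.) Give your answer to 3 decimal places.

As K₂O: 100.6 / 0.8301 = 121.19 kg per acre.
Product per acre = 121.19 / 14% = 865.644 kg.
Convert to per hectare: 865.644 × 2.471 = 2139.0073 kg.

2139.007 kg of product per hectare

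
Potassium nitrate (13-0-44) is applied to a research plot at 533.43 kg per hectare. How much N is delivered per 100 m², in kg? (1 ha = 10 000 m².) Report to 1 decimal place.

0.7 kg N per hundred sq m

nitrogen per hectare = 533.43 × 13% = 69.3459 kg.
Convert to per 100 m²: 69.3459 × 0.01 = 0.693459 kg.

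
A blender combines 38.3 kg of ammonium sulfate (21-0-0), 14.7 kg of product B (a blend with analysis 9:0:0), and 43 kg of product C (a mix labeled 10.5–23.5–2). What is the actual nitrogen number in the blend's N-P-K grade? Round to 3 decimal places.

14.459% N

Total mass = 38.3 + 14.7 + 43 = 96 kg.
N mass = 21%×38.3 + 9%×14.7 + 10.5%×43 = 13.881 kg.
% N = 13.881 / 96 = 14.4594%.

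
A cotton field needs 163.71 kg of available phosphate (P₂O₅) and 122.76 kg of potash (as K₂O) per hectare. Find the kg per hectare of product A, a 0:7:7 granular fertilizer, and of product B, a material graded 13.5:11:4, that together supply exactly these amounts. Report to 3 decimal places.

1419.429 kg product A, 585.000 kg product B

Let a = kg of product A, b = kg of product B (per hectare).
P₂O₅: 0.07·a + 0.11·b = 163.71
K₂O: 0.07·a + 0.04·b = 122.76
Solving simultaneously: a = 1419.4286, b = 585.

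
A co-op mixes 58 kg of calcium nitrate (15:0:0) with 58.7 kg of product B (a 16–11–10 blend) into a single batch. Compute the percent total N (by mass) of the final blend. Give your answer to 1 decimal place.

Total mass = 58 + 58.7 = 116.7 kg.
N mass = 15%×58 + 16%×58.7 = 18.092 kg.
% N = 18.092 / 116.7 = 15.503%.

15.5% N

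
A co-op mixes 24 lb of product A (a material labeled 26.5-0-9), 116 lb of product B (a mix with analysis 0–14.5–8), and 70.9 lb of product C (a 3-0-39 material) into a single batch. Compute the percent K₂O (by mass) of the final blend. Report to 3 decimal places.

18.535% K₂O

Total mass = 24 + 116 + 70.9 = 210.9 lb.
K₂O mass = 9%×24 + 8%×116 + 39%×70.9 = 39.091 lb.
% K₂O = 39.091 / 210.9 = 18.5353%.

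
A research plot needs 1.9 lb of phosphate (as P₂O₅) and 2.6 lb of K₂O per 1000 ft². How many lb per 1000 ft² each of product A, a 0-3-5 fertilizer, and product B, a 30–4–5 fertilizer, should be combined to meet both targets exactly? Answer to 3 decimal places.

18.000 lb product A, 34.000 lb product B

With a, b = lb per 1000 ft² of product A and product B:
P₂O₅: 0.03·a + 0.04·b = 1.9
K₂O: 0.05·a + 0.05·b = 2.6
Solving simultaneously: a = 18, b = 34.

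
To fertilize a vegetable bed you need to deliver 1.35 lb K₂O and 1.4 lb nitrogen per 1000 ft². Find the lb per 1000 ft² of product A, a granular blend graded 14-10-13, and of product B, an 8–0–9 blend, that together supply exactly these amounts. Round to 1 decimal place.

8.2 lb product A, 3.2 lb product B

Per-1000 ft² balance (a = product A, b = product B):
K₂O: 0.13·a + 0.09·b = 1.35
N: 0.14·a + 0.08·b = 1.4
From row1: a = (1.35 − 0.09·b) / 0.13.
Into row2: 0.14·(1.35 − 0.09·b)/0.13 + 0.08·b = 1.4 → b = 3.18182, a = 8.18182.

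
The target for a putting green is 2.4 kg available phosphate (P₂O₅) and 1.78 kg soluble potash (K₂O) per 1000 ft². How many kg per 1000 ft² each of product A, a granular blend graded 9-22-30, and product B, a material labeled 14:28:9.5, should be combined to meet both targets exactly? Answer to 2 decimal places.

Per-1000 ft² balance (a = product A, b = product B):
P₂O₅: 0.22·a + 0.28·b = 2.4
K₂O: 0.3·a + 0.095·b = 1.78
From row1: a = (2.4 − 0.28·b) / 0.22.
Into row2: 0.3·(2.4 − 0.28·b)/0.22 + 0.095·b = 1.78 → b = 5.20444, a = 4.28526.

4.29 kg product A, 5.20 kg product B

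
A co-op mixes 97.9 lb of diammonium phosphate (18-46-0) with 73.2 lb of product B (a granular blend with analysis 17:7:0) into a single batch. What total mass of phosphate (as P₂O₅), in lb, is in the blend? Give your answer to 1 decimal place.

P₂O₅ mass = 46%×97.9 + 7%×73.2 = 50.158 lb.

50.2 lb P₂O₅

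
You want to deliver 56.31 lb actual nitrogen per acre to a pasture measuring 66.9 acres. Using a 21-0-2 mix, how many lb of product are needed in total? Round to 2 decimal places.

17938.76 lb

Product per acre = 56.31 / 21% = 268.143 lb.
Total product = 268.143 × 66.9 = 17938.757 lb.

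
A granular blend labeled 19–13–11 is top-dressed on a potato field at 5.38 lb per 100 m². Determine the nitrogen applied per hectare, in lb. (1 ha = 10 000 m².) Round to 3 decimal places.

102.220 lb N per hectare

nitrogen per 100 m² = 5.38 × 19% = 1.0222 lb.
Convert to per hectare: 1.0222 × 100 = 102.22 lb.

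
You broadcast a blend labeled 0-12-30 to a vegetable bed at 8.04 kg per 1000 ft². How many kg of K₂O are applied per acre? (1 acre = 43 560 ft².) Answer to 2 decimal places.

K₂O per 1000 ft² = 8.04 × 30% = 2.412 kg.
Convert to per acre: 2.412 × 43.56 = 105.067 kg.

105.07 kg K₂O per acre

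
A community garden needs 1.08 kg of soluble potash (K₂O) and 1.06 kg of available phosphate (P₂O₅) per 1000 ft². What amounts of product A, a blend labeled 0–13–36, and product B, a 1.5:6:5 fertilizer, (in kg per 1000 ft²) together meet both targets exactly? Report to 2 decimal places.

0.78 kg product A, 15.97 kg product B

Let a = kg of product A, b = kg of product B (per 1000 ft²).
K₂O: 0.36·a + 0.05·b = 1.08
P₂O₅: 0.13·a + 0.06·b = 1.06
Eliminate a: (row1) − 0.36/0.13·(row2) → -0.116154·b = -1.85538, so b = 15.9735.
Back-substitute: a = (1.08 − 0.05·15.9735) / 0.36 = 0.781457.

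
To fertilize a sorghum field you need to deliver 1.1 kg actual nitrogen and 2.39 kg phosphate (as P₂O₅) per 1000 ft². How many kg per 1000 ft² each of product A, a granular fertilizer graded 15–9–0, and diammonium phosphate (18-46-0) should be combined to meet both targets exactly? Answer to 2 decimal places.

1.44 kg product A, 4.91 kg diammonium phosphate

Per-1000 ft² balance (a = product A, b = diammonium phosphate):
N: 0.15·a + 0.18·b = 1.1
P₂O₅: 0.09·a + 0.46·b = 2.39
Eliminate b: (row1) − 0.18/0.46·(row2) → 0.114783·a = 0.164783, so a = 1.43561.
Then b = (2.39 − 0.09·1.43561) / 0.46 = 4.91477.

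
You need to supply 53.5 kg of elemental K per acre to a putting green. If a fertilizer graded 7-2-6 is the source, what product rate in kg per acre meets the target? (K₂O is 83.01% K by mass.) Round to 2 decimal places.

1074.17 kg of product per acre

As K₂O: 53.5 / 0.8301 = 64.4501 kg per acre.
Product per acre = 64.4501 / 6% = 1074.168 kg.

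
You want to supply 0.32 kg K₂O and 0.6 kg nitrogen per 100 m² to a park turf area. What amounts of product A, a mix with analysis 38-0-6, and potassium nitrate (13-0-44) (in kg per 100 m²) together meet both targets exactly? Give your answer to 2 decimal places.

Let a = kg of product A, b = kg of potassium nitrate (per 100 m²).
K₂O: 0.06·a + 0.44·b = 0.32
N: 0.38·a + 0.13·b = 0.6
Eliminate a: (row1) − 0.06/0.38·(row2) → 0.419474·b = 0.225263, so b = 0.537014.
Back-substitute: a = (0.32 − 0.44·0.537014) / 0.06 = 1.39523.

1.40 kg product A, 0.54 kg potassium nitrate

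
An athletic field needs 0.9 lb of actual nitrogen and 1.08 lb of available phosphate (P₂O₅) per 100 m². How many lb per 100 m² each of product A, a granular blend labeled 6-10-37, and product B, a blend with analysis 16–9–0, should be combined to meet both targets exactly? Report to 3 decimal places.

Per-100 m² balance (a = product A, b = product B):
N: 0.06·a + 0.16·b = 0.9
P₂O₅: 0.1·a + 0.09·b = 1.08
Eliminate b: (row1) − 0.16/0.09·(row2) → -0.117778·a = -1.02, so a = 8.66038.
Then b = (1.08 − 0.1·8.66038) / 0.09 = 2.37736.

8.660 lb product A, 2.377 lb product B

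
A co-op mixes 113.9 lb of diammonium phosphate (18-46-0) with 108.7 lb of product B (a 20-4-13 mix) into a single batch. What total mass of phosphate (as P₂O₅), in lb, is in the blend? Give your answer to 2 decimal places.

56.74 lb P₂O₅

P₂O₅ mass = 46%×113.9 + 4%×108.7 = 56.742 lb.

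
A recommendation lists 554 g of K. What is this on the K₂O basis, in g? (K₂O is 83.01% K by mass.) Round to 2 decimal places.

667.39 g K₂O

K₂O = 554 / 0.8301 = 667.389 g.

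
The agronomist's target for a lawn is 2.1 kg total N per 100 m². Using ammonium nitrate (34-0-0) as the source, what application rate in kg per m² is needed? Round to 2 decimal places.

Product per 100 m² = 2.1 / 34% = 6.17647 kg.
Convert to per m²: 6.17647 × 0.01 = 0.0617647 kg.

0.06 kg of product per sq m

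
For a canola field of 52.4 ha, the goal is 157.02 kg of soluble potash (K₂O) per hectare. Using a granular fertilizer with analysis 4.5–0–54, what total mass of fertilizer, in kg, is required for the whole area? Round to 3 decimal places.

Product per hectare = 157.02 / 54% = 290.778 kg.
Total product = 290.778 × 52.4 = 15236.7556 kg.

15236.756 kg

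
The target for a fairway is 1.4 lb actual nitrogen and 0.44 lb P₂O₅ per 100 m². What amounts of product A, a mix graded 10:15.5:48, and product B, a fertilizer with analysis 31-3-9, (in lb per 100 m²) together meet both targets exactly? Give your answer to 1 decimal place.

Per-100 m² balance (a = product A, b = product B):
N: 0.1·a + 0.31·b = 1.4
P₂O₅: 0.155·a + 0.03·b = 0.44
Eliminate b: (row1) − 0.31/0.03·(row2) → -1.50167·a = -3.14667, so a = 2.09545.
Then b = (0.44 − 0.155·2.09545) / 0.03 = 3.84018.

2.1 lb product A, 3.8 lb product B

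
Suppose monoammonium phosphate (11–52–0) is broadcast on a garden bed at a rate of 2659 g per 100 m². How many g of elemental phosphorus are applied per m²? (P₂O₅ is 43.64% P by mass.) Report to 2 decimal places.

6.03 g P per sq m

P₂O₅ per 100 m² = 2659 × 52% = 1382.68 g.
Elemental P = 1382.68 × 0.4364 = 603.402 g per 100 m².
Convert to per m²: 603.402 × 0.01 = 6.03402 g.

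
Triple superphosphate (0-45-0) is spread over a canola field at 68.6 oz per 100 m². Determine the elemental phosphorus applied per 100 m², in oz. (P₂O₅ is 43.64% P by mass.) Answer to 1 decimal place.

13.5 oz P per hundred sq m

P₂O₅ per 100 m² = 68.6 × 45% = 30.87 oz.
Elemental P = 30.87 × 0.4364 = 13.4717 oz per 100 m².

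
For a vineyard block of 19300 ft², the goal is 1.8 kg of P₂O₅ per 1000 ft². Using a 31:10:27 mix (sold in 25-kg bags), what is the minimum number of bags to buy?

14 bags

Product per 1000 ft² = 1.8 / 10% = 18 kg.
Total product = 18 × 19300 / 1000 = 347.4 kg.
Bags = ⌈347.4 / 25⌉ = 14.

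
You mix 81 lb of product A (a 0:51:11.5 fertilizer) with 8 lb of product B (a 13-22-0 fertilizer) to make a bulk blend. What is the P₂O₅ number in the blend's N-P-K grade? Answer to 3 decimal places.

48.393% P₂O₅

Total mass = 81 + 8 = 89 lb.
P₂O₅ mass = 51%×81 + 22%×8 = 43.07 lb.
% P₂O₅ = 43.07 / 89 = 48.3933%.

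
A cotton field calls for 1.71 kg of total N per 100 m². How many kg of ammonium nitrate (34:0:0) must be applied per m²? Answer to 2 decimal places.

0.05 kg of product per sq m

Product per 100 m² = 1.71 / 34% = 5.02941 kg.
Convert to per m²: 5.02941 × 0.01 = 0.0502941 kg.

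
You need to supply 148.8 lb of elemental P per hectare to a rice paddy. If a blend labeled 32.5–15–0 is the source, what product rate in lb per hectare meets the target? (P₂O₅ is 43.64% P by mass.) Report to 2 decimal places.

2273.14 lb of product per hectare

As P₂O₅: 148.8 / 0.4364 = 340.972 lb per hectare.
Product per hectare = 340.972 / 15% = 2273.144 lb.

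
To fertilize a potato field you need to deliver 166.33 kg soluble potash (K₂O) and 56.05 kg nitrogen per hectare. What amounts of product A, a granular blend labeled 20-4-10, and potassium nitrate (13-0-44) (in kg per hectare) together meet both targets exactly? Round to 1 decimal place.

40.5 kg product A, 368.8 kg potassium nitrate

Let a = kg of product A, b = kg of potassium nitrate (per hectare).
K₂O: 0.1·a + 0.44·b = 166.33
N: 0.2·a + 0.13·b = 56.05
Eliminate a: (row1) − 0.1/0.2·(row2) → 0.375·b = 138.305, so b = 368.813.
Back-substitute: a = (166.33 − 0.44·368.813) / 0.1 = 40.5213.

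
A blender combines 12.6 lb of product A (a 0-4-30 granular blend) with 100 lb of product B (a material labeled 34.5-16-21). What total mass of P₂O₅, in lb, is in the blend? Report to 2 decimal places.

P₂O₅ mass = 4%×12.6 + 16%×100 = 16.504 lb.

16.50 lb P₂O₅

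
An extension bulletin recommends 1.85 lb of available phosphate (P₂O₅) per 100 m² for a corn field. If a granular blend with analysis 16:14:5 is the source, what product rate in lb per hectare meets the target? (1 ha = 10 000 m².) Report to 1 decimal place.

1321.4 lb of product per hectare

Product per 100 m² = 1.85 / 14% = 13.2143 lb.
Convert to per hectare: 13.2143 × 100 = 1321.43 lb.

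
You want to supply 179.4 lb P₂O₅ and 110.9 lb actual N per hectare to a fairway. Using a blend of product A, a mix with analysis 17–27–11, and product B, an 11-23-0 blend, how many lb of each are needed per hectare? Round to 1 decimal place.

Per-hectare balance (a = product A, b = product B):
P₂O₅: 0.27·a + 0.23·b = 179.4
N: 0.17·a + 0.11·b = 110.9
From row1: a = (179.4 − 0.23·b) / 0.27.
Into row2: 0.17·(179.4 − 0.23·b)/0.27 + 0.11·b = 110.9 → b = 59.0426, a = 614.149.

614.1 lb product A, 59.0 lb product B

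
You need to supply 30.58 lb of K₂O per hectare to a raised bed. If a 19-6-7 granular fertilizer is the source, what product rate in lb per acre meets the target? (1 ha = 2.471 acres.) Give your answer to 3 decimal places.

Product per hectare = 30.58 / 7% = 436.857 lb.
Convert to per acre: 436.857 × 0.404694 = 176.7937 lb.

176.794 lb of product per acre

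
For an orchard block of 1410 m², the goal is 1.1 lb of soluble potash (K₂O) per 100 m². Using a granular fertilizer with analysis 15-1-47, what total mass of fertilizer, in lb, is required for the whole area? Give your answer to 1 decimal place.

Product per 100 m² = 1.1 / 47% = 2.34043 lb.
Total product = 2.34043 × 1410 / 100 = 33 lb.

33.0 lb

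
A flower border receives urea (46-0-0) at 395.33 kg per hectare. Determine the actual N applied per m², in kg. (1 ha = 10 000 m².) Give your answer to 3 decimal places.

0.018 kg N per sq m

nitrogen per hectare = 395.33 × 46% = 181.852 kg.
Convert to per m²: 181.852 × 0.0001 = 0.0181852 kg.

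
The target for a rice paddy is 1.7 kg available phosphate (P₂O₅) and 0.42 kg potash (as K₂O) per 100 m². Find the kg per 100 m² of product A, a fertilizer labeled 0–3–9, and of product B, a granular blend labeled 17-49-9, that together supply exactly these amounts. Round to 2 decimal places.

Let a = kg of product A, b = kg of product B (per 100 m²).
P₂O₅: 0.03·a + 0.49·b = 1.7
K₂O: 0.09·a + 0.09·b = 0.42
Solving simultaneously: a = 1.27536, b = 3.3913.

1.28 kg product A, 3.39 kg product B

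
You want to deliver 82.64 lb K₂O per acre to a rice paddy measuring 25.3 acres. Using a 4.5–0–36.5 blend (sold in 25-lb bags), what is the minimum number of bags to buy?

230 bags

Product per acre = 82.64 / 36.5% = 226.411 lb.
Total product = 226.411 × 25.3 = 5728.2 lb.
Bags = ⌈5728.2 / 25⌉ = 230.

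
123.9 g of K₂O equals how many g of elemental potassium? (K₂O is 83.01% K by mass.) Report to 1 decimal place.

102.8 g K

K = 123.9 × 0.8301 = 102.849 g.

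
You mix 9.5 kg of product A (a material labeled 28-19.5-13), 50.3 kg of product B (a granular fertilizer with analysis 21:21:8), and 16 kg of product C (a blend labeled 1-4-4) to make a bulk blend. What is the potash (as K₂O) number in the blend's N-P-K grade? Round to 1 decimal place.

Total mass = 9.5 + 50.3 + 16 = 75.8 kg.
K₂O mass = 13%×9.5 + 8%×50.3 + 4%×16 = 5.899 kg.
% K₂O = 5.899 / 75.8 = 7.78232%.

7.8% K₂O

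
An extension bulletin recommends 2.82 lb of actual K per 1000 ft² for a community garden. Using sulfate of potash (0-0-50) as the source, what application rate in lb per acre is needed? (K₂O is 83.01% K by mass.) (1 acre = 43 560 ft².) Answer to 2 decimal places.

295.96 lb of product per acre

As K₂O: 2.82 / 0.8301 = 3.39718 lb per 1000 ft².
Product per 1000 ft² = 3.39718 / 50% = 6.79436 lb.
Convert to per acre: 6.79436 × 43.56 = 295.962 lb.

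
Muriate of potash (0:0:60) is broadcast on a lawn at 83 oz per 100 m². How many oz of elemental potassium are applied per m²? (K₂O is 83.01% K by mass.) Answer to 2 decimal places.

K₂O per 100 m² = 83 × 60% = 49.8 oz.
Elemental K = 49.8 × 0.8301 = 41.339 oz per 100 m².
Convert to per m²: 41.339 × 0.01 = 0.41339 oz.

0.41 oz K per sq m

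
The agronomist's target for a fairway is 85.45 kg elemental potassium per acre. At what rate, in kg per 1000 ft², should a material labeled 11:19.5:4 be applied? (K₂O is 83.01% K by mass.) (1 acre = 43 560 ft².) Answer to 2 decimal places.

59.08 kg of product per thousand sq ft

As K₂O: 85.45 / 0.8301 = 102.939 kg per acre.
Product per acre = 102.939 / 4% = 2573.49 kg.
Convert to per 1000 ft²: 2573.49 × 0.0229568 = 59.0791 kg.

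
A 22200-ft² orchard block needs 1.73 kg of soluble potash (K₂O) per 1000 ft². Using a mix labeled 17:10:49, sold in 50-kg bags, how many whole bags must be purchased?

2 bags

Product per 1000 ft² = 1.73 / 49% = 3.53061 kg.
Total product = 3.53061 × 22200 / 1000 = 78.3796 kg.
Bags = ⌈78.3796 / 50⌉ = 2.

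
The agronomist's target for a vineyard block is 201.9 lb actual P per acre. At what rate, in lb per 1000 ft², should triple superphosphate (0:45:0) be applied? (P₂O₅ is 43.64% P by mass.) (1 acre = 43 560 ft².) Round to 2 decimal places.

23.60 lb of product per thousand sq ft

As P₂O₅: 201.9 / 0.4364 = 462.649 lb per acre.
Product per acre = 462.649 / 45% = 1028.11 lb.
Convert to per 1000 ft²: 1028.11 × 0.0229568 = 23.6021 lb.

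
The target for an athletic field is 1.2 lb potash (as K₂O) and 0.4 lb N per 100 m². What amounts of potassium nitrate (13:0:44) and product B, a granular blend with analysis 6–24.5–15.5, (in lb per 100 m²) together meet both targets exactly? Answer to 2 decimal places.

1.60 lb potassium nitrate, 3.20 lb product B

With a, b = lb per 100 m² of potassium nitrate and product B:
K₂O: 0.44·a + 0.155·b = 1.2
N: 0.13·a + 0.06·b = 0.4
Solving simultaneously: a = 1.6, b = 3.2.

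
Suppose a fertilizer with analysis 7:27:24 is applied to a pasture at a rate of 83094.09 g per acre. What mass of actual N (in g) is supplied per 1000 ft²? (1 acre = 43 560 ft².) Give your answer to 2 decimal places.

nitrogen per acre = 83094.09 × 7% = 5816.59 g.
Convert to per 1000 ft²: 5816.59 × 0.0229568 = 133.5304 g.

133.53 g N per thousand sq ft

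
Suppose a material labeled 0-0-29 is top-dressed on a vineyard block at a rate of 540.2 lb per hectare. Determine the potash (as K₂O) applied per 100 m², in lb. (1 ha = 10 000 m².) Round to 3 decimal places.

K₂O per hectare = 540.2 × 29% = 156.658 lb.
Convert to per 100 m²: 156.658 × 0.01 = 1.56658 lb.

1.567 lb K₂O per hundred sq m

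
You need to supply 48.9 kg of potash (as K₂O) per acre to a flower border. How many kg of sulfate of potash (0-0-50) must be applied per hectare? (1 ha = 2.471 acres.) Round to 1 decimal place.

Product per acre = 48.9 / 50% = 97.8 kg.
Convert to per hectare: 97.8 × 2.471 = 241.664 kg.

241.7 kg of product per hectare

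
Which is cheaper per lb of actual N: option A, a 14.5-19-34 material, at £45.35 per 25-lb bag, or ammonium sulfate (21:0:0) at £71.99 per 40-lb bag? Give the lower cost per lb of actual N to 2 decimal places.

option A: N per bag = 25 × 14.5% = 3.625 lb; cost = 45.35 / 3.625 = £12.5103/lb N.
ammonium sulfate: N per bag = 40 × 21% = 8.4 lb; cost = 71.99 / 8.4 = £8.5702/lb N.
ammonium sulfate is cheaper.

£8.57 per lb N (ammonium sulfate)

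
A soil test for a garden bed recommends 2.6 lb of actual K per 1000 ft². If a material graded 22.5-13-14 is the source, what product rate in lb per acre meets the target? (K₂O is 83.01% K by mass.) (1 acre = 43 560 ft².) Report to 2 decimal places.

974.55 lb of product per acre

As K₂O: 2.6 / 0.8301 = 3.13215 lb per 1000 ft².
Product per 1000 ft² = 3.13215 / 14% = 22.3725 lb.
Convert to per acre: 22.3725 × 43.56 = 974.547 lb.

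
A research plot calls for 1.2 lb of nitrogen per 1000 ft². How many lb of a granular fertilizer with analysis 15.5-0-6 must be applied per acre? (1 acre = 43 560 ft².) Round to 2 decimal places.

Product per 1000 ft² = 1.2 / 15.5% = 7.74194 lb.
Convert to per acre: 7.74194 × 43.56 = 337.239 lb.

337.24 lb of product per acre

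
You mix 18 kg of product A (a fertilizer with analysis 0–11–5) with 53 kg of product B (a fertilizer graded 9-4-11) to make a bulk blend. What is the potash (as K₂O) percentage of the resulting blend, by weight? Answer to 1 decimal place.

9.5% K₂O

Total mass = 18 + 53 = 71 kg.
K₂O mass = 5%×18 + 11%×53 = 6.73 kg.
% K₂O = 6.73 / 71 = 9.47887%.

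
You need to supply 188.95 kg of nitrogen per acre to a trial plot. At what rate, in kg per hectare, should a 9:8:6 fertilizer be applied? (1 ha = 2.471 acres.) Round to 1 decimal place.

5187.7 kg of product per hectare

Product per acre = 188.95 / 9% = 2099.44 kg.
Convert to per hectare: 2099.44 × 2.471 = 5187.73 kg.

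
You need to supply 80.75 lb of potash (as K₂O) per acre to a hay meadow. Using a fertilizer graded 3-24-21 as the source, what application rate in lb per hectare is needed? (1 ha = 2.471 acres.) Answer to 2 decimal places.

Product per acre = 80.75 / 21% = 384.524 lb.
Convert to per hectare: 384.524 × 2.471 = 950.158 lb.

950.16 lb of product per hectare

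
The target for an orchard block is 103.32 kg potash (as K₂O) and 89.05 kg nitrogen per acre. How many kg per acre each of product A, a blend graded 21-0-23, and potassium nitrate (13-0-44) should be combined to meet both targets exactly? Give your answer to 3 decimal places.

With a, b = kg per acre of product A and potassium nitrate:
K₂O: 0.23·a + 0.44·b = 103.32
N: 0.21·a + 0.13·b = 89.05
Eliminate b: (row1) − 0.44/0.13·(row2) → -0.480769·a = -198.08, so a = 412.0064.
Then b = (89.05 − 0.21·412.0064) / 0.13 = 19.4512.

412.006 kg product A, 19.451 kg potassium nitrate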